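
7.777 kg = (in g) 7777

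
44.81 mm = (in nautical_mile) 2.42e-05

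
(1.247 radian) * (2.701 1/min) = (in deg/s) 3.216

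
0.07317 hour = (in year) 8.353e-06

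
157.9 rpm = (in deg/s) 947.4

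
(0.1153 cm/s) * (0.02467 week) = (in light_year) 1.818e-15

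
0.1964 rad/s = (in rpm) 1.875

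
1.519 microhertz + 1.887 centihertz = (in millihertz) 18.87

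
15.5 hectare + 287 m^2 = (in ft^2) 1.671e+06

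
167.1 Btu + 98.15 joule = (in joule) 1.764e+05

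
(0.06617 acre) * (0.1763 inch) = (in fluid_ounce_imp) 4.22e+04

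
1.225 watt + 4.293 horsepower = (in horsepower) 4.295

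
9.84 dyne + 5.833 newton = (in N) 5.833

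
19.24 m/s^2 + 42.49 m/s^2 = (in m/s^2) 61.73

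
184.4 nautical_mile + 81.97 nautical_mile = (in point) 1.398e+09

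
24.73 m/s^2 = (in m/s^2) 24.73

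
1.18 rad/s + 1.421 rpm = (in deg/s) 76.14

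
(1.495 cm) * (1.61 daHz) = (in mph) 0.5384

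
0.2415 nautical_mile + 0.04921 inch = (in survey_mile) 0.2779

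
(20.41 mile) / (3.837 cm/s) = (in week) 1.415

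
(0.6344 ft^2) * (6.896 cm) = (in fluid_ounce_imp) 143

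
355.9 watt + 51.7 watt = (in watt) 407.6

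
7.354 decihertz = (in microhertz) 7.354e+05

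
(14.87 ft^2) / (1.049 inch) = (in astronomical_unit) 3.466e-10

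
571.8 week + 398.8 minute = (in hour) 9.607e+04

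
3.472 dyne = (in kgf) 3.54e-06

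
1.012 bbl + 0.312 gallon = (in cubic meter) 0.1621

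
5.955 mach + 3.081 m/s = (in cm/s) 2.031e+05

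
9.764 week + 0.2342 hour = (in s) 5.906e+06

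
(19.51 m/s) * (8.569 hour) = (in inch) 2.369e+07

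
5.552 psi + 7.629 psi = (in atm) 0.8969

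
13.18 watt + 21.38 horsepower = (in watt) 1.596e+04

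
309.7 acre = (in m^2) 1.253e+06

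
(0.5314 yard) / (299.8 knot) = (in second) 0.003151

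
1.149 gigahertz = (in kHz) 1.149e+06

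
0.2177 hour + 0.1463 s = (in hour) 0.2177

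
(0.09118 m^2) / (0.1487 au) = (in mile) 2.547e-15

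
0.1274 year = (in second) 4.018e+06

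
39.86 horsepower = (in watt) 2.972e+04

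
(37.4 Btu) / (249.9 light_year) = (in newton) 1.669e-14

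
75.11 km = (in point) 2.129e+08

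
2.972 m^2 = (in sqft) 31.99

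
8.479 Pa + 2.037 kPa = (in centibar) 2.045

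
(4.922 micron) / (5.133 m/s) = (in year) 3.041e-14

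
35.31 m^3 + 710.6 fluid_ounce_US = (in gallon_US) 9333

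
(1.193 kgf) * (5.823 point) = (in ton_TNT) 5.744e-12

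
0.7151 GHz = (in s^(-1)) 7.151e+08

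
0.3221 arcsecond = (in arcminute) 0.005368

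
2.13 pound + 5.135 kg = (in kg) 6.101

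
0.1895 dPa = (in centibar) 1.895e-05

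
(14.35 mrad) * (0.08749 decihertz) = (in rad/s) 0.0001255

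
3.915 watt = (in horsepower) 0.00525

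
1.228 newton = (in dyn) 1.228e+05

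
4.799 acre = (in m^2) 1.942e+04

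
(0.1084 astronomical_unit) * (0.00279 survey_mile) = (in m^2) 7.281e+10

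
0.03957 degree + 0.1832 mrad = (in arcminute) 3.004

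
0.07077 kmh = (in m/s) 0.01966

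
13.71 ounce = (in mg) 3.887e+05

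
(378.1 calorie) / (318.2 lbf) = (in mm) 1118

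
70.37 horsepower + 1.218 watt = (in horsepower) 70.37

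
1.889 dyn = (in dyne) 1.889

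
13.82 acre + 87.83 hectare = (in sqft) 1.006e+07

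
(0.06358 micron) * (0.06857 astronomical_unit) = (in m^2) 652.2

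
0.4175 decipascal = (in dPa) 0.4175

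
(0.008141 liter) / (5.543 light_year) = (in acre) 3.836e-26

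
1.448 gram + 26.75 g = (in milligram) 2.82e+04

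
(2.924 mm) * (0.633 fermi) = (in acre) 4.574e-22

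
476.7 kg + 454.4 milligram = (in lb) 1051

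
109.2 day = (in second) 9.435e+06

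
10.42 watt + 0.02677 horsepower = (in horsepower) 0.04074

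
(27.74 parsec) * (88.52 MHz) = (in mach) 2.225e+23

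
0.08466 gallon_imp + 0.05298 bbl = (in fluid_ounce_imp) 310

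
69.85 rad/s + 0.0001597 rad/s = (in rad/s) 69.85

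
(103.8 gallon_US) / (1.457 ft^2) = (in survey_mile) 0.001804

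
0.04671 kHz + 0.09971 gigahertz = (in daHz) 9.971e+06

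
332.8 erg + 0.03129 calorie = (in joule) 0.131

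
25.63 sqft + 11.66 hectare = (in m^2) 1.166e+05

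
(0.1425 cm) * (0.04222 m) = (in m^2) 6.016e-05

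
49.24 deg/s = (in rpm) 8.207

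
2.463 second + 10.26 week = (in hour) 1724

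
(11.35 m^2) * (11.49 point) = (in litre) 46.01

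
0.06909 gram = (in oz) 0.002437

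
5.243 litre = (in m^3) 0.005243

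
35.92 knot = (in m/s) 18.48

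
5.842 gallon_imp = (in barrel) 0.167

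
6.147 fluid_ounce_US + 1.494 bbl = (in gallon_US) 62.8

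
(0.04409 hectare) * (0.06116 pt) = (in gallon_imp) 2.093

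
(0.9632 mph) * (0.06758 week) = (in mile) 10.94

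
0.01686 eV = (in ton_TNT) 6.456e-31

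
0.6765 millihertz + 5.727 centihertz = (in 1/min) 3.477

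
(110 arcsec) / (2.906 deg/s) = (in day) 1.217e-07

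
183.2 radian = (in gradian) 1.166e+04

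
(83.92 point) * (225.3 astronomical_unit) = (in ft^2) 1.074e+13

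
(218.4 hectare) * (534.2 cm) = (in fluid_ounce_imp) 4.106e+11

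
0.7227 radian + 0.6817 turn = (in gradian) 318.7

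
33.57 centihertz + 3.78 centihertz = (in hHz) 0.003735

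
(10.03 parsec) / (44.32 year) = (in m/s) 2.214e+08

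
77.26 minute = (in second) 4636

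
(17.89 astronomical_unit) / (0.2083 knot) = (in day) 2.891e+08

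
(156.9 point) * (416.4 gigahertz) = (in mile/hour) 5.156e+10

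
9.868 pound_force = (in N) 43.9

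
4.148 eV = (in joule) 6.646e-19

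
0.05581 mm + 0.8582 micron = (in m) 5.667e-05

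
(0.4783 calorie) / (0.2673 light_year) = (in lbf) 1.779e-16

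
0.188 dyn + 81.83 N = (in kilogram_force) 8.344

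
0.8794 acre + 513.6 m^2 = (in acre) 1.006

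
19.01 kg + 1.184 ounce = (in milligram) 1.904e+07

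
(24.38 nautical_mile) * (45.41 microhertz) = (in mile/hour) 4.586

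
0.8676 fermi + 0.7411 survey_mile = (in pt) 3.381e+06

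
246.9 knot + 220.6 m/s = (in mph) 777.6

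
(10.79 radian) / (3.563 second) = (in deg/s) 173.5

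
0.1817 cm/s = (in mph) 0.004065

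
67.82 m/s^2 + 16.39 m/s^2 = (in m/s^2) 84.21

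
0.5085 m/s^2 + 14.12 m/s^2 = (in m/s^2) 14.63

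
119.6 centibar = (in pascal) 1.196e+05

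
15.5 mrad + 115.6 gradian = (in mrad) 1831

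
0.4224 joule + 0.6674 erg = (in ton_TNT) 1.01e-10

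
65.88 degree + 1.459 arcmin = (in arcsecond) 2.373e+05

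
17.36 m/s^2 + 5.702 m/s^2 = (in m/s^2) 23.06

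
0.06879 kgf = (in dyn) 6.746e+04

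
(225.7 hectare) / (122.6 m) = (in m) 1.841e+04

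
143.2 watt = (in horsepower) 0.192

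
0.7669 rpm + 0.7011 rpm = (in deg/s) 8.808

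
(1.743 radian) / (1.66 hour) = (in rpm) 0.002785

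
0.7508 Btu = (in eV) 4.944e+21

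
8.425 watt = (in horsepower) 0.0113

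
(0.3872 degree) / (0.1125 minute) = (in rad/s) 0.001001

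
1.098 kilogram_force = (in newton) 10.77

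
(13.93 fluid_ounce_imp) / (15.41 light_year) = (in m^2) 2.715e-21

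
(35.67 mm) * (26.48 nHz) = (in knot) 1.836e-09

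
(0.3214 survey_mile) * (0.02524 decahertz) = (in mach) 0.3834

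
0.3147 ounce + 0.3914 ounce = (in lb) 0.04413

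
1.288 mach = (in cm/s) 4.386e+04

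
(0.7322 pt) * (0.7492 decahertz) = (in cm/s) 0.1935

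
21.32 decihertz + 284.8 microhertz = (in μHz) 2.132e+06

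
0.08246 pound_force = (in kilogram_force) 0.0374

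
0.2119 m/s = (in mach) 0.0006223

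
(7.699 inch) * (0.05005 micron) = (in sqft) 1.054e-07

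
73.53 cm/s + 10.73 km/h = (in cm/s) 371.6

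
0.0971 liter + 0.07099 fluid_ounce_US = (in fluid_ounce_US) 3.354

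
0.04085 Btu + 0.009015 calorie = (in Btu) 0.04089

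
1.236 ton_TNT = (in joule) 5.171e+09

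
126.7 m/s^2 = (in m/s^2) 126.7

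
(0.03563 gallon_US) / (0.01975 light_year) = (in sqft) 7.77e-18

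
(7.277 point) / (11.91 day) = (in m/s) 2.495e-09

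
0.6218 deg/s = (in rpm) 0.1036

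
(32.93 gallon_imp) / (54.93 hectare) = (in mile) 1.693e-10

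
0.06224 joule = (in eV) 3.885e+17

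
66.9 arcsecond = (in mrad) 0.3243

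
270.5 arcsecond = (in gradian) 0.08349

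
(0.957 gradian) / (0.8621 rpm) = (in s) 0.1665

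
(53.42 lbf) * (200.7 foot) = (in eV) 9.073e+22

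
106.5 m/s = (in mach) 0.3128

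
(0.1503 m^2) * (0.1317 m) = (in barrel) 0.1245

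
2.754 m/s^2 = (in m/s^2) 2.754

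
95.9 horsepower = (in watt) 7.151e+04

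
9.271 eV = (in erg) 1.485e-11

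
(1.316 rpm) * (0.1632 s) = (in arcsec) 4639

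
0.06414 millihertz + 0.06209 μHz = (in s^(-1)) 6.42e-05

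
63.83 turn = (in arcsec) 8.272e+07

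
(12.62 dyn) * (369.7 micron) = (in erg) 0.4666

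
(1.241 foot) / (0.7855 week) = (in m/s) 7.962e-07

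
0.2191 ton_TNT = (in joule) 9.167e+08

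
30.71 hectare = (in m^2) 3.071e+05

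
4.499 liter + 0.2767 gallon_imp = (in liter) 5.757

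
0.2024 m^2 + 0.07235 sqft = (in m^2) 0.2091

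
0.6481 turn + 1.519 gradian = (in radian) 4.096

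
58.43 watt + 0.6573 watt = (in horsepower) 0.07924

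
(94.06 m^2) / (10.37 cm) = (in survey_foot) 2976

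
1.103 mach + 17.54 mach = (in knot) 1.234e+04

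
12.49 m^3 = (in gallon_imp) 2747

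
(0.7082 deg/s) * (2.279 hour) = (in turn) 16.14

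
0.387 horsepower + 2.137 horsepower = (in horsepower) 2.524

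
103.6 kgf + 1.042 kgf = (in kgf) 104.6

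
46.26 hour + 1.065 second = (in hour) 46.26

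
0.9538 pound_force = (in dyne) 4.243e+05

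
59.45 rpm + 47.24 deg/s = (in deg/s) 403.9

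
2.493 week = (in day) 17.45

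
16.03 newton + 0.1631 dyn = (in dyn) 1.603e+06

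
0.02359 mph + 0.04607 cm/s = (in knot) 0.02139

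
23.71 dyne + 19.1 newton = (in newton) 19.1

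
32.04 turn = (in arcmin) 6.921e+05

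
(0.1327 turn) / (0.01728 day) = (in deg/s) 0.032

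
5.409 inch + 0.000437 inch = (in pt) 389.5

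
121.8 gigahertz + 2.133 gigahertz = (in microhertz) 1.239e+17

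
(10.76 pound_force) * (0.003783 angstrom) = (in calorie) 4.328e-12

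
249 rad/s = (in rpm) 2378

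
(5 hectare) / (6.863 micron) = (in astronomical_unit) 0.0487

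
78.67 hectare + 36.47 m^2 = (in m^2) 7.867e+05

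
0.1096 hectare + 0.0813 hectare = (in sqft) 2.055e+04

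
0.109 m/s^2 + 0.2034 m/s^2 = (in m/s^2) 0.3124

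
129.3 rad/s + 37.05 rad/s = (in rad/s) 166.4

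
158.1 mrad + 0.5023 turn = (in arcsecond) 6.836e+05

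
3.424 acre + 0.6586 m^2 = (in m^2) 1.386e+04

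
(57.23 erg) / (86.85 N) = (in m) 6.59e-08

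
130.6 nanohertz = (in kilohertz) 1.306e-10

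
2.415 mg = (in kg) 2.415e-06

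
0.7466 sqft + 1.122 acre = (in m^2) 4541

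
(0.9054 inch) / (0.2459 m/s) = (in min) 0.001559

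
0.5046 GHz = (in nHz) 5.046e+17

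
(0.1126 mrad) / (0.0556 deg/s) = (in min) 0.001934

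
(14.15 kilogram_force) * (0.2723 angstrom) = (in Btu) 3.581e-12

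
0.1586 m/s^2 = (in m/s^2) 0.1586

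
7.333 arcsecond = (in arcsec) 7.333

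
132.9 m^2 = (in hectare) 0.01329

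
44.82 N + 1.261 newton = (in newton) 46.08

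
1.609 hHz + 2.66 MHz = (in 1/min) 1.596e+08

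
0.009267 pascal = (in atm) 9.146e-08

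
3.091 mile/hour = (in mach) 0.004058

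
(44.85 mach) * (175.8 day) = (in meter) 2.32e+11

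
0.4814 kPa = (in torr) 3.611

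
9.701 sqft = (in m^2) 0.9013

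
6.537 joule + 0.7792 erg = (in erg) 6.537e+07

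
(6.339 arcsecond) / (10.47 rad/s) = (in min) 4.892e-08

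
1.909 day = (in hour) 45.82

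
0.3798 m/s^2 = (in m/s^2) 0.3798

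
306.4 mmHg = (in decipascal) 4.085e+05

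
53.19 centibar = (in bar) 0.5319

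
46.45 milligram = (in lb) 0.0001024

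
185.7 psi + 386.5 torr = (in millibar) 1.332e+04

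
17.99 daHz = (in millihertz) 1.799e+05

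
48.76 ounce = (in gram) 1382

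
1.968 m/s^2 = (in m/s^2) 1.968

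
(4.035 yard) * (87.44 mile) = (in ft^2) 5.589e+06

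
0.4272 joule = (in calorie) 0.1021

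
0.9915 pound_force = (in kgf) 0.4497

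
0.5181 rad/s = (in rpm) 4.947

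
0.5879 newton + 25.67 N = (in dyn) 2.626e+06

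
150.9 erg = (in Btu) 1.43e-08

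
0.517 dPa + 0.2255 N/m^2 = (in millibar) 0.002772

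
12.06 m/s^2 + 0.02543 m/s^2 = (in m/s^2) 12.09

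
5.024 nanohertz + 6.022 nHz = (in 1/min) 6.628e-07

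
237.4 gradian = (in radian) 3.729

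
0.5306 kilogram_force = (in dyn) 5.203e+05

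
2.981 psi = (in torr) 154.2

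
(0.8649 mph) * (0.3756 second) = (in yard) 0.1588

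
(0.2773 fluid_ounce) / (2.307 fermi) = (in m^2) 3.555e+09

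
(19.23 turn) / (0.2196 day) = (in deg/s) 0.3649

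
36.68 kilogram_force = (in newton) 359.7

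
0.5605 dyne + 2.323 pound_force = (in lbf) 2.323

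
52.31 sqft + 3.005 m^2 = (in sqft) 84.66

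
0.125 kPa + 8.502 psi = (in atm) 0.5798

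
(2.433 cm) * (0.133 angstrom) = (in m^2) 3.236e-13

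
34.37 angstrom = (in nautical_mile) 1.856e-12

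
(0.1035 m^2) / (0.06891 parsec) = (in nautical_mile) 2.628e-20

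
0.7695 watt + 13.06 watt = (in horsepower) 0.01855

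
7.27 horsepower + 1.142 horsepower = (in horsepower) 8.412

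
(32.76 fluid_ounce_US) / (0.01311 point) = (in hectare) 0.02095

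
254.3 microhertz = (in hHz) 2.543e-06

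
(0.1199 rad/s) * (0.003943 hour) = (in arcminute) 5851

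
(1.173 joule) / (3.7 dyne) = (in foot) 1.04e+05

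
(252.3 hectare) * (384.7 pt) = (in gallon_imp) 7.532e+07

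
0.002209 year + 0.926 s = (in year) 0.002209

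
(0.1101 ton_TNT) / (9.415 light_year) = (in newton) 5.172e-09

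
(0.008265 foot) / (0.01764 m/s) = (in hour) 3.967e-05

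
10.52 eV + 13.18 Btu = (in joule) 1.391e+04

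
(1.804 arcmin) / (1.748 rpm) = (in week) 4.74e-09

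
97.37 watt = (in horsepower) 0.1306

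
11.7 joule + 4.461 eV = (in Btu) 0.01109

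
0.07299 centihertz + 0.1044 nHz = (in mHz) 0.7299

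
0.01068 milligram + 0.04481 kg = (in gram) 44.81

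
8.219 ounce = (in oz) 8.219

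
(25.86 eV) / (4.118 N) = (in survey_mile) 6.252e-22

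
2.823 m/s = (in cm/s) 282.3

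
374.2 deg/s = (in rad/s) 6.531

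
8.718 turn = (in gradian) 3487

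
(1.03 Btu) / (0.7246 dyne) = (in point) 4.251e+11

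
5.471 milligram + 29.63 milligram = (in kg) 3.51e-05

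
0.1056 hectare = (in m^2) 1056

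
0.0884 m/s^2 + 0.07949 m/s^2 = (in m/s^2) 0.1679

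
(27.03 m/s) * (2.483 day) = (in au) 3.876e-05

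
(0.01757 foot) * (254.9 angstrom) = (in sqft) 1.469e-09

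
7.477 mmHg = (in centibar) 0.9969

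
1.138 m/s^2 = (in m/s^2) 1.138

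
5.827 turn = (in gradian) 2331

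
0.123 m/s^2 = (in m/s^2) 0.123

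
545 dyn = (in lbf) 0.001225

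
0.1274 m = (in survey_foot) 0.418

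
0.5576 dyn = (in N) 5.576e-06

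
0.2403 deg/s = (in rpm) 0.04005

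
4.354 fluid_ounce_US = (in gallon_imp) 0.02832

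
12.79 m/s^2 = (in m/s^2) 12.79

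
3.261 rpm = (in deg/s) 19.57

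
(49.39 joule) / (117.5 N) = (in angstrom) 4.203e+09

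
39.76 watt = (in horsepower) 0.05332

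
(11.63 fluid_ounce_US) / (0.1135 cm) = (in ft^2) 3.262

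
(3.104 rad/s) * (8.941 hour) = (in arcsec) 2.061e+10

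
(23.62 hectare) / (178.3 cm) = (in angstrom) 1.325e+15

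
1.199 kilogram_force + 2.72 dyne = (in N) 11.76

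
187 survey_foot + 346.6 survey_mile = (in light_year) 5.897e-11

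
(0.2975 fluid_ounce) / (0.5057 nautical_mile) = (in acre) 2.321e-12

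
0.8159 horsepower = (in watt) 608.4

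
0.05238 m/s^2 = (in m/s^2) 0.05238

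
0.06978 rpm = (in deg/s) 0.4187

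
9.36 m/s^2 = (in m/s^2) 9.36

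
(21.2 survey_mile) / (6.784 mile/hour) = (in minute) 187.5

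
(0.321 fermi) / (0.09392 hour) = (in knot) 1.845e-18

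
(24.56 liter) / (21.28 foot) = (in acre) 9.357e-07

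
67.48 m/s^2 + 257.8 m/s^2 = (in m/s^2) 325.3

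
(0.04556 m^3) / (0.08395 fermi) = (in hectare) 5.427e+10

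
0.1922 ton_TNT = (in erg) 8.042e+15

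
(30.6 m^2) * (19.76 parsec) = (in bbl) 1.174e+20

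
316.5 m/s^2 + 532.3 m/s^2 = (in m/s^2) 848.8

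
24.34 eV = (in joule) 3.9e-18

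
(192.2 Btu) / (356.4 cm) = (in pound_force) 1.279e+04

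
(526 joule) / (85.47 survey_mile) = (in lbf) 0.0008597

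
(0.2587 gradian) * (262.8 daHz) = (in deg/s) 611.9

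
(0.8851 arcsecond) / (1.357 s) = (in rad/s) 3.162e-06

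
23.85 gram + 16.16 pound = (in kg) 7.354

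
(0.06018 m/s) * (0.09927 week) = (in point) 1.024e+07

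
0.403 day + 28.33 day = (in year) 0.07872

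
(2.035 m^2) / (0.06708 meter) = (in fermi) 3.034e+16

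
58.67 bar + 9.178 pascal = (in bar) 58.67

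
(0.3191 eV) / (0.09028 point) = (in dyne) 1.605e-10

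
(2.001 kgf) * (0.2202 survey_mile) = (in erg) 6.954e+10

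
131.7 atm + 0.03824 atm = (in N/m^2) 1.335e+07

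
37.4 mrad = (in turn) 0.005952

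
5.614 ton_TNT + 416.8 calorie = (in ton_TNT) 5.614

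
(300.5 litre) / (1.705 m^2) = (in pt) 499.6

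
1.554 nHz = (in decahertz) 1.554e-10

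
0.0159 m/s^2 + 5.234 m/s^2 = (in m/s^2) 5.25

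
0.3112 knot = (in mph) 0.3581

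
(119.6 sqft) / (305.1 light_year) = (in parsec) 1.248e-34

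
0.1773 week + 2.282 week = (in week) 2.459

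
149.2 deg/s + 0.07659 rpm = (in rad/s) 2.612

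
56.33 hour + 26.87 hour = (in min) 4992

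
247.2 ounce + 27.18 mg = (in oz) 247.2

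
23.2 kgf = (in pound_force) 51.15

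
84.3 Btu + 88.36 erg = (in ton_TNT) 2.126e-05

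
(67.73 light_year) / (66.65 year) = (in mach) 8.953e+05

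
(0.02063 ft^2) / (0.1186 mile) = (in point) 0.02846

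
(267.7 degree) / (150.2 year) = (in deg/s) 5.652e-08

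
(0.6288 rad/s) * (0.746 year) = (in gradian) 9.418e+08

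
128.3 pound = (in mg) 5.82e+07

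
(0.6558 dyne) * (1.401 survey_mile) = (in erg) 1.479e+05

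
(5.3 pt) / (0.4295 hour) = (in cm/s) 0.0001209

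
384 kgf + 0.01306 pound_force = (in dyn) 3.766e+08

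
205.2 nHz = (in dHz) 2.052e-06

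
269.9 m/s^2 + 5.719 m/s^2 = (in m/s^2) 275.6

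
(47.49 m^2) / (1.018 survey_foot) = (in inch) 6026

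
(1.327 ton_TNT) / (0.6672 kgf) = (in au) 0.005672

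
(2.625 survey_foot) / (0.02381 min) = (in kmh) 2.016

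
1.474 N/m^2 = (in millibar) 0.01474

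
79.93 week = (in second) 4.834e+07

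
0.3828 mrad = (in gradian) 0.02437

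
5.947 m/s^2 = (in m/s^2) 5.947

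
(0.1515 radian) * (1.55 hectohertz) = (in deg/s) 1345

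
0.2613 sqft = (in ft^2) 0.2613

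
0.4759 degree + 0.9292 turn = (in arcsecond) 1.206e+06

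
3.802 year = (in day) 1388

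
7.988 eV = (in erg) 1.28e-11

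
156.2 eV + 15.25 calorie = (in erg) 6.381e+08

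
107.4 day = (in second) 9.279e+06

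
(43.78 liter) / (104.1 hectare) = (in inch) 1.656e-06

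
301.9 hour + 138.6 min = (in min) 1.825e+04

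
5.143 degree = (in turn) 0.01429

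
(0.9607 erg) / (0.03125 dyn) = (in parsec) 9.963e-18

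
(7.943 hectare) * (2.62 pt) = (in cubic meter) 73.42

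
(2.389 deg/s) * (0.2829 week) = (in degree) 4.088e+05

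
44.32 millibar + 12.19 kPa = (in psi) 2.411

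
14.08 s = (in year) 4.465e-07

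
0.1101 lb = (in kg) 0.04994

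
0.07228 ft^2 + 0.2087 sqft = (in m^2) 0.0261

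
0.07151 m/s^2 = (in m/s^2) 0.07151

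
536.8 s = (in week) 0.0008876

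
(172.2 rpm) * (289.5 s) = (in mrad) 5.22e+06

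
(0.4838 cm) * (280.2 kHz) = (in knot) 2635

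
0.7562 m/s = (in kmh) 2.722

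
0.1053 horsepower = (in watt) 78.52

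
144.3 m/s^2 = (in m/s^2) 144.3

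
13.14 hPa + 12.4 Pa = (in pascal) 1326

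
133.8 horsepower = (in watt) 9.977e+04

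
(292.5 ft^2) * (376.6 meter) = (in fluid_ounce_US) 3.46e+08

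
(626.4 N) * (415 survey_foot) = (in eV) 4.945e+23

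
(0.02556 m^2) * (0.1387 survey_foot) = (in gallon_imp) 0.2377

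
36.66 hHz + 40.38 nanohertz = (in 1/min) 2.2e+05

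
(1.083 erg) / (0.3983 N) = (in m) 2.719e-07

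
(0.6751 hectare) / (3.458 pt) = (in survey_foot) 1.816e+07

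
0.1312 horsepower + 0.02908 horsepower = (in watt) 119.5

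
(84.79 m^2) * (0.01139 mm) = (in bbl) 0.006074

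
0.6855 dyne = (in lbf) 1.541e-06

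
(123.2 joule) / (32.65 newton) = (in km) 0.003773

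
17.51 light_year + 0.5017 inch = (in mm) 1.657e+20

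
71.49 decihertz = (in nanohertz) 7.149e+09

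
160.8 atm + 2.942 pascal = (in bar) 162.9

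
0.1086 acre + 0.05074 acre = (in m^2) 644.8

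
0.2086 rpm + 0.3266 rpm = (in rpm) 0.5352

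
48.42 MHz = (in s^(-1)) 4.842e+07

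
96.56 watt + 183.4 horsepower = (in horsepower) 183.5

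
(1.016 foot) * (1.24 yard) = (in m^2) 0.3511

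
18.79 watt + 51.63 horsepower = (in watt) 3.852e+04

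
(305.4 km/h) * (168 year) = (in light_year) 4.751e-05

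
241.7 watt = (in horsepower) 0.3241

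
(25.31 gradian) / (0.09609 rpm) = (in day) 0.0004573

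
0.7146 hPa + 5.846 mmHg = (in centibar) 0.8509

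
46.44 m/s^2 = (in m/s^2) 46.44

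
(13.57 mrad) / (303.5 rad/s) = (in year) 1.418e-12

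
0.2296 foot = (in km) 6.998e-05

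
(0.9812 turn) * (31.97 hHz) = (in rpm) 1.882e+05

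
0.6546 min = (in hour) 0.01091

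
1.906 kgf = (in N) 18.69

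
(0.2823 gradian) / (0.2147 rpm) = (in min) 0.003287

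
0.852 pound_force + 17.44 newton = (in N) 21.23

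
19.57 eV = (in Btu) 2.972e-21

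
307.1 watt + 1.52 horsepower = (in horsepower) 1.932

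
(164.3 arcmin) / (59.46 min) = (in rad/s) 1.34e-05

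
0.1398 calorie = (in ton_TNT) 1.398e-10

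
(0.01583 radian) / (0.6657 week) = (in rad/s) 3.932e-08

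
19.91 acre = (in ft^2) 8.673e+05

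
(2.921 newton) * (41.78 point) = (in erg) 4.305e+05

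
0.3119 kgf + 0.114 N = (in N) 3.173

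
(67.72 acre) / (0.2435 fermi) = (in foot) 3.693e+21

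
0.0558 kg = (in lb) 0.123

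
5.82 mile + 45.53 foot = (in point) 2.659e+07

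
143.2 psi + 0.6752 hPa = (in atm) 9.745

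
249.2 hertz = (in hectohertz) 2.492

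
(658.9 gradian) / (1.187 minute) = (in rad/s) 0.1453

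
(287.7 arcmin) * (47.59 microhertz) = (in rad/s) 3.983e-06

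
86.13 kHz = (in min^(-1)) 5.168e+06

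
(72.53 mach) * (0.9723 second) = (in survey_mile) 14.92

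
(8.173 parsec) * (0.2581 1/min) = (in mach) 3.186e+12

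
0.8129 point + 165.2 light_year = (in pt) 4.43e+21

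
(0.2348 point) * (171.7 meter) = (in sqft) 0.1531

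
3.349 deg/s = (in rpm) 0.5582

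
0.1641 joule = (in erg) 1.641e+06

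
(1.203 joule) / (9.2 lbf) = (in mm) 29.4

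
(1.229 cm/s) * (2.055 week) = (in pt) 4.33e+07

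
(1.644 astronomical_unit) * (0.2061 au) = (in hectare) 7.583e+17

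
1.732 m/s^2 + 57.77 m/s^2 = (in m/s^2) 59.5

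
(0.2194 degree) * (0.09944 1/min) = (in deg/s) 0.0003636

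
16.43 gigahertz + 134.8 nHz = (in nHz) 1.643e+19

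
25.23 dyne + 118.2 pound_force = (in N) 525.8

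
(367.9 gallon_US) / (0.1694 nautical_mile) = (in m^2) 0.004439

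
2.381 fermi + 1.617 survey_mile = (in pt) 7.377e+06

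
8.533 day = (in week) 1.219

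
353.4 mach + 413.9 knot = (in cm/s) 1.205e+07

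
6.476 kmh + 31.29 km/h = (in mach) 0.03081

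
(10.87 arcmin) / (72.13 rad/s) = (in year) 1.39e-12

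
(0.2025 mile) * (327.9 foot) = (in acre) 8.048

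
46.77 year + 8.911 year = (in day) 2.032e+04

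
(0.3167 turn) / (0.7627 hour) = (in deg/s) 0.04152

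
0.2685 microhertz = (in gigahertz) 2.685e-16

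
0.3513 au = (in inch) 2.069e+12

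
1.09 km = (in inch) 4.291e+04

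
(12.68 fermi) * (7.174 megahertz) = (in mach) 2.672e-10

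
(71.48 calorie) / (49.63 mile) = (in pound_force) 0.0008418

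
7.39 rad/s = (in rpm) 70.57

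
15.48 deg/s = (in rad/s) 0.2702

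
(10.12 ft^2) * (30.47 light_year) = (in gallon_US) 7.16e+19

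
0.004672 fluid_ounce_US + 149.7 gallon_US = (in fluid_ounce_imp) 1.994e+04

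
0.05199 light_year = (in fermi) 4.919e+29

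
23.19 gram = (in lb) 0.05113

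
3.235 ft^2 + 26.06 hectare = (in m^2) 2.606e+05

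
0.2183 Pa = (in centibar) 0.0002183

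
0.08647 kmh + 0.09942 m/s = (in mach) 0.0003625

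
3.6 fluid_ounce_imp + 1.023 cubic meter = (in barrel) 6.435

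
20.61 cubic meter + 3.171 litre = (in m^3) 20.61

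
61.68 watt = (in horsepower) 0.08271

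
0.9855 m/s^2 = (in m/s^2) 0.9855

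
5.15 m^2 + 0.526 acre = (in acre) 0.5273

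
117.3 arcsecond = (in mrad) 0.5687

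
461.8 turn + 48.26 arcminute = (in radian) 2902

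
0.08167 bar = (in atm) 0.0806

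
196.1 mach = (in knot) 1.298e+05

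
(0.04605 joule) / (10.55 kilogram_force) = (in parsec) 1.442e-20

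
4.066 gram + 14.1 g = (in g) 18.17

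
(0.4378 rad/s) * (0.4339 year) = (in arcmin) 2.059e+10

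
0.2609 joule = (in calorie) 0.06236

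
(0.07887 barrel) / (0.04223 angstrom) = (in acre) 7.337e+05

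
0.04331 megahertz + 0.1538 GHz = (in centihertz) 1.538e+10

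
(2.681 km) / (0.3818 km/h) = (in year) 0.0008016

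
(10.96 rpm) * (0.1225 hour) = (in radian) 506.1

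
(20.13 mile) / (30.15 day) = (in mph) 0.02782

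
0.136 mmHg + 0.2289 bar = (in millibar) 229.1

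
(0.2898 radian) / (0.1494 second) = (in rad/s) 1.94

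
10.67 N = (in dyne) 1.067e+06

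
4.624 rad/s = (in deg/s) 264.9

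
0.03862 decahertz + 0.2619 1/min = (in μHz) 3.906e+05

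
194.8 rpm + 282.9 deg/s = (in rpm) 242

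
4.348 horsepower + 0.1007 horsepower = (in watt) 3317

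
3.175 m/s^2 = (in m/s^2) 3.175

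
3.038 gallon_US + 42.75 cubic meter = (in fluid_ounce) 1.446e+06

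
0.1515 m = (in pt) 429.4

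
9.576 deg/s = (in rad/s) 0.1671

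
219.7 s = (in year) 6.967e-06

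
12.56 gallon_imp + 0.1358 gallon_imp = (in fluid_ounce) 1952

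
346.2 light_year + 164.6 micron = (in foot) 1.075e+19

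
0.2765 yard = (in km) 0.0002528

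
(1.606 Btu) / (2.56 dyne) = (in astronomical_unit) 0.0004424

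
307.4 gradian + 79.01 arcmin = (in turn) 0.7722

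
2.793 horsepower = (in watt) 2083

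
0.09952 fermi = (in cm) 9.952e-15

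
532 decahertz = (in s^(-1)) 5320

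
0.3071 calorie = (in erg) 1.285e+07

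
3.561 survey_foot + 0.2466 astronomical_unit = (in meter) 3.689e+10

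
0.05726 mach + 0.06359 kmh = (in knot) 37.93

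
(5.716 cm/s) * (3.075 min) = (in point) 2.989e+04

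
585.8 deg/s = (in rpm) 97.63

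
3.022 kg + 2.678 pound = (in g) 4237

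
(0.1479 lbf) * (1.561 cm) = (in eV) 6.41e+16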